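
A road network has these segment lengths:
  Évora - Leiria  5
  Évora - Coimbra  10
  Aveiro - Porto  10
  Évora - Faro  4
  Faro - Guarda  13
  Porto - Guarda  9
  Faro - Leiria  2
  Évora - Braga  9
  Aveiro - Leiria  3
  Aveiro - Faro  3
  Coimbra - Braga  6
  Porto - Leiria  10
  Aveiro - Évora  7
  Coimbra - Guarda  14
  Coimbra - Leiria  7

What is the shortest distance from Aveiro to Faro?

Some routes from Aveiro to Faro:
Aveiro-Leiria-Faro: 3 + 2 = 5
Aveiro-Faro: 3
Aveiro-Leiria-Évora-Faro: 3 + 5 + 4 = 12
Aveiro-Évora-Faro: 7 + 4 = 11
Aveiro-Évora-Leiria-Faro: 7 + 5 + 2 = 14
The minimum is 3.

3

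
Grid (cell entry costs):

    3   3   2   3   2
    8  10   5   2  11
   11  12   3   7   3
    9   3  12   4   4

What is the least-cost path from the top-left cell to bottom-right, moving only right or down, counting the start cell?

27

Take (0,0) -> (0,1) -> (0,2) -> (0,3) -> (1,3) -> (2,3) -> (2,4) -> (3,4) for a total of 3 + 3 + 2 + 3 + 2 + 7 + 3 + 4 = 27.
For comparison, the top-then-right route costs 31.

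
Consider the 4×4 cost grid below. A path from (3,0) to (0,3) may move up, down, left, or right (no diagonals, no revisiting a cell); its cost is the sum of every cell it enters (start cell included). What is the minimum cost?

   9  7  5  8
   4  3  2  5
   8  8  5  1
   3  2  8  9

31

Path (3,0)→(3,1)→(2,1)→(1,1)→(1,2)→(0,2)→(0,3): 3 + 2 + 8 + 3 + 2 + 5 + 8 = 31.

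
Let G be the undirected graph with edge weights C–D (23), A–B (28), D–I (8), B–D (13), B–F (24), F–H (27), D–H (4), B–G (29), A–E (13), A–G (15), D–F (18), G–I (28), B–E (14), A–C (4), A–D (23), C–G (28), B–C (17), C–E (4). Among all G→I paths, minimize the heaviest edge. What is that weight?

15

Checking several routes:
G → A → C → B → D → I: max(15, 4, 17, 13, 8) = 17
G → A → E → C → B → D → I: max(15, 13, 4, 17, 13, 8) = 17
G → A → C → E → B → D → I: max(15, 4, 4, 14, 13, 8) = 15
G → A → E → B → D → I: max(15, 13, 14, 13, 8) = 15
Best route has worst link 15.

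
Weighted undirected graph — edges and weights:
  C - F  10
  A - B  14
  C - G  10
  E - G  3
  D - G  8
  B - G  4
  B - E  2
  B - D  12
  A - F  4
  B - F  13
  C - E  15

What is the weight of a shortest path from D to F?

25

A few of the D→F routes:
D -> G -> B -> F: 8 + 4 + 13 = 25
D -> G -> E -> B -> F: 8 + 3 + 2 + 13 = 26
D -> B -> F: 12 + 13 = 25
Best route has total 25.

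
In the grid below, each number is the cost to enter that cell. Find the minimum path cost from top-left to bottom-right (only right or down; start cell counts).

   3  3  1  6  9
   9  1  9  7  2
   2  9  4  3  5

Best path: [0,0]→[0,1]→[0,2]→[0,3]→[1,3]→[1,4]→[2,4]
Cost: 3 + 3 + 1 + 6 + 7 + 2 + 5 = 27

27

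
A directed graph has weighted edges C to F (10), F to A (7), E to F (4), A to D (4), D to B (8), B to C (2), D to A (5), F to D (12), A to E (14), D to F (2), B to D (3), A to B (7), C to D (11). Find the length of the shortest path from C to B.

Some routes from C to B:
C→D→A→B: 11 + 5 + 7 = 23
C→D→B: 11 + 8 = 19
C→D→F→A→B: 11 + 2 + 7 + 7 = 27
C→F→A→B: 10 + 7 + 7 = 24
Best route has total 19.

19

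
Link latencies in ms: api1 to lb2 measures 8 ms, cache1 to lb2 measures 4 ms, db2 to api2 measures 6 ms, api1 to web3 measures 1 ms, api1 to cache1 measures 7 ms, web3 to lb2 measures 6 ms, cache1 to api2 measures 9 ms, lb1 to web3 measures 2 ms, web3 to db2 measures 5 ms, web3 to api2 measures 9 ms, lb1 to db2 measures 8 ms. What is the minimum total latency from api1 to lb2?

Checking several routes:
api1-lb2: 8
api1-web3-lb2: 1 + 6 = 7
api1-cache1-lb2: 7 + 4 = 11
The minimum is 7 ms.

7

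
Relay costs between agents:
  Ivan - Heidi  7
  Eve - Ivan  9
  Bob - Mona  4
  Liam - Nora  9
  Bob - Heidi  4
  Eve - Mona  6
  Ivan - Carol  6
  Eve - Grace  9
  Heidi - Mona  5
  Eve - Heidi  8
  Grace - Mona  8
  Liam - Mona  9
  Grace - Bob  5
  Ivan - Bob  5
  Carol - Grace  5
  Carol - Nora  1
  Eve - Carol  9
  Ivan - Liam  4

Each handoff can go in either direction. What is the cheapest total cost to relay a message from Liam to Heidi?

Checking several routes:
Liam → Ivan → Bob → Heidi: 4 + 5 + 4 = 13
Liam → Ivan → Heidi: 4 + 7 = 11
Liam → Mona → Heidi: 9 + 5 = 14
Best route has total 11.

11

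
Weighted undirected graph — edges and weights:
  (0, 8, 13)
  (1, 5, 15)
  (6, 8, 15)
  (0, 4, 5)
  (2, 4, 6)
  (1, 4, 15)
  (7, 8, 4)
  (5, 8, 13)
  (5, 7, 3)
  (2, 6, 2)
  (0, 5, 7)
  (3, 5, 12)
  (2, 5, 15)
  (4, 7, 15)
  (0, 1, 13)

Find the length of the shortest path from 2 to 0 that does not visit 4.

22

Some routes from 2 to 0 avoiding 4:
2-5-0: 15 + 7 = 22
2-6-8-7-5-0: 2 + 15 + 4 + 3 + 7 = 31
2-6-8-0: 2 + 15 + 13 = 30
Best route has total 22.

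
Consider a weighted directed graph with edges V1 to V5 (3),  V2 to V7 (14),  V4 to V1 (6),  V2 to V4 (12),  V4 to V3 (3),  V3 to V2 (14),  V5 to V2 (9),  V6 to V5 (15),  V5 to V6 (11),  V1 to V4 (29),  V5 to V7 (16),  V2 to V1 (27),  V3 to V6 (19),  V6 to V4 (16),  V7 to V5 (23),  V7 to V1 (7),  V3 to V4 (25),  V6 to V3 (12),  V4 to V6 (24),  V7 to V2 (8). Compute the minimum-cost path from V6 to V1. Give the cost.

Checking several routes:
V6 -> V5 -> V7 -> V1: 15 + 16 + 7 = 38
V6 -> V5 -> V2 -> V7 -> V1: 15 + 9 + 14 + 7 = 45
V6 -> V4 -> V1: 16 + 6 = 22
V6 -> V3 -> V4 -> V1: 12 + 25 + 6 = 43
V6 -> V3 -> V2 -> V4 -> V1: 12 + 14 + 12 + 6 = 44
V6 -> V5 -> V2 -> V4 -> V1: 15 + 9 + 12 + 6 = 42
Best route has total 22.

22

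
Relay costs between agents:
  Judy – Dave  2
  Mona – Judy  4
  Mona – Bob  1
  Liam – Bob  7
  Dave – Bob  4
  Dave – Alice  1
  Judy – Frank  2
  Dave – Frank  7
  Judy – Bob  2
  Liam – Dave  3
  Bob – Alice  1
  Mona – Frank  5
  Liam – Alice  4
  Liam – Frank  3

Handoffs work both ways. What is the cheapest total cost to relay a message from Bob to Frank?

4

Comparing a few candidate routes:
Bob → Judy → Frank: 2 + 2 = 4
Bob → Mona → Judy → Frank: 1 + 4 + 2 = 7
Bob → Mona → Frank: 1 + 5 = 6
Bob → Alice → Liam → Frank: 1 + 4 + 3 = 8
Bob → Dave → Judy → Frank: 4 + 2 + 2 = 8
Bob → Alice → Dave → Judy → Frank: 1 + 1 + 2 + 2 = 6
The minimum is 4.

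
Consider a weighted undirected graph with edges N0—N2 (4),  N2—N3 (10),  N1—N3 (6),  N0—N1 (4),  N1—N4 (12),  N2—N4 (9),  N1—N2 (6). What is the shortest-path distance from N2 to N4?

9

Paths from N2 to N4:
N2→N1→N4: 6 + 12 = 18
N2→N0→N1→N4: 4 + 4 + 12 = 20
N2→N3→N1→N4: 10 + 6 + 12 = 28
N2→N4: 9
Shortest: 9.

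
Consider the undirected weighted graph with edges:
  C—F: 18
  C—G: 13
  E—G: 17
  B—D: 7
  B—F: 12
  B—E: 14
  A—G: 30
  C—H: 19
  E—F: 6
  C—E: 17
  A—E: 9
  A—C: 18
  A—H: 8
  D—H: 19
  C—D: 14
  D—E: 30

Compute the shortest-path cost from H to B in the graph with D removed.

31

Checking several routes:
H-C-E-B: 19 + 17 + 14 = 50
H-A-E-B: 8 + 9 + 14 = 31
H-A-E-F-B: 8 + 9 + 6 + 12 = 35
H-C-F-B: 19 + 18 + 12 = 49
Shortest: 31.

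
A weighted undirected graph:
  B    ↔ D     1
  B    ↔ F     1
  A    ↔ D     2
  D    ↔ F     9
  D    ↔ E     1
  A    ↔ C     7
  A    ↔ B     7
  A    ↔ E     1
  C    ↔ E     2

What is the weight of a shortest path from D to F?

Candidate routes:
D -> A -> B -> F: 2 + 7 + 1 = 10
D -> E -> C -> A -> B -> F: 1 + 2 + 7 + 7 + 1 = 18
D -> F: 9
D -> B -> F: 1 + 1 = 2
D -> E -> A -> B -> F: 1 + 1 + 7 + 1 = 10
The minimum is 2.

2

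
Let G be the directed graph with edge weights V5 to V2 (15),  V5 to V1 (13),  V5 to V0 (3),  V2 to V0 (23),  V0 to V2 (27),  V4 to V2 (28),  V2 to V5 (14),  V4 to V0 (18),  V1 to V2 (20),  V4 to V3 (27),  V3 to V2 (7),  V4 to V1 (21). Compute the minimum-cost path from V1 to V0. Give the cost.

37

Paths from V1 to V0:
V1 -> V2 -> V5 -> V0: 20 + 14 + 3 = 37
V1 -> V2 -> V0: 20 + 23 = 43
Shortest: 37.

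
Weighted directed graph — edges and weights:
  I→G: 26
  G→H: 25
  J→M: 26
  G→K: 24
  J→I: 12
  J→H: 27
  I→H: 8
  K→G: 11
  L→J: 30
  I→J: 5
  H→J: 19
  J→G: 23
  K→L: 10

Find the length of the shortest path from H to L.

Routes from H to L:
H → J → I → G → K → L: 19 + 12 + 26 + 24 + 10 = 91
H → J → G → K → L: 19 + 23 + 24 + 10 = 76
Best route has total 76.

76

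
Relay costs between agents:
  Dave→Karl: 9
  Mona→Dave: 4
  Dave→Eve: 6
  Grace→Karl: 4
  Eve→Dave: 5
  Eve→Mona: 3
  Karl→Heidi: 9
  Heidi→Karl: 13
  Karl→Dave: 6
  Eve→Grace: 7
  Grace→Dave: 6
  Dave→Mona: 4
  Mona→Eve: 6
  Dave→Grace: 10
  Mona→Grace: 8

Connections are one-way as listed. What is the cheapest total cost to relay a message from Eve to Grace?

Candidate routes:
Eve - Dave - Mona - Grace: 5 + 4 + 8 = 17
Eve - Dave - Grace: 5 + 10 = 15
Eve - Mona - Grace: 3 + 8 = 11
Eve - Grace: 7
Eve - Mona - Dave - Grace: 3 + 4 + 10 = 17
The minimum is 7.

7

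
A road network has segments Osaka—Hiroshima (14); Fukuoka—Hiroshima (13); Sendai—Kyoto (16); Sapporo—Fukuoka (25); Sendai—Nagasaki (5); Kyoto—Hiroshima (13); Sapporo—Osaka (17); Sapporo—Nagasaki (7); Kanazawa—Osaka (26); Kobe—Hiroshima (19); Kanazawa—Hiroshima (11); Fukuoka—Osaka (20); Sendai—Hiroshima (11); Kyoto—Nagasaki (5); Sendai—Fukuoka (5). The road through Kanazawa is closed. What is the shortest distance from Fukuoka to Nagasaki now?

Checking several routes:
Fukuoka-Hiroshima-Kyoto-Nagasaki: 13 + 13 + 5 = 31
Fukuoka-Sendai-Kyoto-Nagasaki: 5 + 16 + 5 = 26
Fukuoka-Sendai-Nagasaki: 5 + 5 = 10
Fukuoka-Hiroshima-Sendai-Nagasaki: 13 + 11 + 5 = 29
Best route has total 10.

10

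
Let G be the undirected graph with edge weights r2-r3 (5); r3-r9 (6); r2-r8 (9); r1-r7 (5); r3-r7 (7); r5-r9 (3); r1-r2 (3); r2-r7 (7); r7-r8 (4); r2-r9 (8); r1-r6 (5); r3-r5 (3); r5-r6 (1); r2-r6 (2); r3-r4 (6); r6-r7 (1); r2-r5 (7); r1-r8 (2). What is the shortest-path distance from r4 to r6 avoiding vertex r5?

13

Comparing a few candidate routes:
r4 -> r3 -> r2 -> r6: 6 + 5 + 2 = 13
r4 -> r3 -> r2 -> r1 -> r8 -> r7 -> r6: 6 + 5 + 3 + 2 + 4 + 1 = 21
r4 -> r3 -> r2 -> r1 -> r6: 6 + 5 + 3 + 5 = 19
r4 -> r3 -> r2 -> r1 -> r7 -> r6: 6 + 5 + 3 + 5 + 1 = 20
r4 -> r3 -> r7 -> r6: 6 + 7 + 1 = 14
r4 -> r3 -> r2 -> r7 -> r6: 6 + 5 + 7 + 1 = 19
Shortest: 13.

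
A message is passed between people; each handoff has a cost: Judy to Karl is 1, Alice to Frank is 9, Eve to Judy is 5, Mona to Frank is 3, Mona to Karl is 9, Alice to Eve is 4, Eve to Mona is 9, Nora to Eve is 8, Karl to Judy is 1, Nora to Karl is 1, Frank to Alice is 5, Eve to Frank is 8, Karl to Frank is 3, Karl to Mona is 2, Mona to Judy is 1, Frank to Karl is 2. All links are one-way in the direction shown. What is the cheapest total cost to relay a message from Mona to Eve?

Candidate routes:
Mona → Judy → Karl → Frank → Alice → Eve: 1 + 1 + 3 + 5 + 4 = 14
Mona → Frank → Alice → Eve: 3 + 5 + 4 = 12
Mona → Karl → Frank → Alice → Eve: 9 + 3 + 5 + 4 = 21
The minimum is 12.

12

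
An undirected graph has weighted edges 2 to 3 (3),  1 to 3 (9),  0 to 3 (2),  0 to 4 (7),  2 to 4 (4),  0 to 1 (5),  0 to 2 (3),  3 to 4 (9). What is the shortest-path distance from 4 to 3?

7

A few of the 4→3 routes:
4 → 0 → 2 → 3: 7 + 3 + 3 = 13
4 → 0 → 3: 7 + 2 = 9
4 → 2 → 0 → 3: 4 + 3 + 2 = 9
4 → 3: 9
4 → 2 → 0 → 1 → 3: 4 + 3 + 5 + 9 = 21
4 → 2 → 3: 4 + 3 = 7
Best route has total 7.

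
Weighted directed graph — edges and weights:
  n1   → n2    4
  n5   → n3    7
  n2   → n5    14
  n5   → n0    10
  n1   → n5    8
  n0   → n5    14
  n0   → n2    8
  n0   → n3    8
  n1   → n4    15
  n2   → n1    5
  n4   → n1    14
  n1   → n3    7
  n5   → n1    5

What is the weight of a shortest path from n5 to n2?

Paths from n5 to n2:
n5 → n0 → n2: 10 + 8 = 18
n5 → n1 → n2: 5 + 4 = 9
The minimum is 9.

9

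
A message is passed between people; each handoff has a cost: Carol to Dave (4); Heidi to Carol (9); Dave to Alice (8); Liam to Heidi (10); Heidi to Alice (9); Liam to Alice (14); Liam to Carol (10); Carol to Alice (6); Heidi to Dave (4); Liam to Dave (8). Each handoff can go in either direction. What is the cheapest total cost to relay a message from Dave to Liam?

8

Some routes from Dave to Liam:
Dave→Carol→Heidi→Liam: 4 + 9 + 10 = 23
Dave→Heidi→Liam: 4 + 10 = 14
Dave→Liam: 8
Dave→Alice→Liam: 8 + 14 = 22
Dave→Carol→Liam: 4 + 10 = 14
Shortest: 8.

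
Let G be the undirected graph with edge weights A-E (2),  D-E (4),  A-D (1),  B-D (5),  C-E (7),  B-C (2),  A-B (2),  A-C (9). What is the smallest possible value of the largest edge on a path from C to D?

2

Some routes from C to D:
C - B - A - D: max(2, 2, 1) = 2
C - B - A - E - D: max(2, 2, 2, 4) = 4
C - E - A - D: max(7, 2, 1) = 7
C - E - D: max(7, 4) = 7
C - B - D: max(2, 5) = 5
Smallest bottleneck: 2.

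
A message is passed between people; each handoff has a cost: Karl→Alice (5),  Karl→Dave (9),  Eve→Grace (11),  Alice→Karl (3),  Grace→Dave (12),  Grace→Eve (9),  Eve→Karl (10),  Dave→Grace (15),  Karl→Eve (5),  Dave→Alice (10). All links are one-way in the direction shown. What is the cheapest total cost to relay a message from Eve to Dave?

19

Candidate routes:
Eve → Karl → Dave: 10 + 9 = 19
Eve → Grace → Dave: 11 + 12 = 23
Shortest: 19.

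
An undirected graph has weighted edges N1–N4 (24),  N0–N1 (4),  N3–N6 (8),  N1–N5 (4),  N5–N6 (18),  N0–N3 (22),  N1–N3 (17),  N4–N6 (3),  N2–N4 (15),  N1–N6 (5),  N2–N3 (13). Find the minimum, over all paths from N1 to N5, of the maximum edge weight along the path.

4

Comparing a few candidate routes:
N1→N5: max(4) = 4
N1→N3→N6→N5: max(17, 8, 18) = 18
N1→N6→N5: max(5, 18) = 18
N1→N3→N2→N4→N6→N5: max(17, 13, 15, 3, 18) = 18
The minimum achievable maximum is 4.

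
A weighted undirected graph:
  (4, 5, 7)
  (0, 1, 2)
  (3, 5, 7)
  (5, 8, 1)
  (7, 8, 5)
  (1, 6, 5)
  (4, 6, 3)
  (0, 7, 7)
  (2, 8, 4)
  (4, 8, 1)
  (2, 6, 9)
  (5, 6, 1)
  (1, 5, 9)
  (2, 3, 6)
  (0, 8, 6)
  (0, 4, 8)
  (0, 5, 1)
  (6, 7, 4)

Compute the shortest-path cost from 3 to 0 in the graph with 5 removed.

Comparing a few candidate routes:
3→2→8→4→6→1→0: 6 + 4 + 1 + 3 + 5 + 2 = 21
3→2→8→4→0: 6 + 4 + 1 + 8 = 19
3→2→8→0: 6 + 4 + 6 = 16
Best route has total 16.

16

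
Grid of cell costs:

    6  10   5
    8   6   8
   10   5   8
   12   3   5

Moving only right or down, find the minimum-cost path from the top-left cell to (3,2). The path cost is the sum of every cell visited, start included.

33

Take (0,0) → (1,0) → (1,1) → (2,1) → (3,1) → (3,2) for a total of 6 + 8 + 6 + 5 + 3 + 5 = 33.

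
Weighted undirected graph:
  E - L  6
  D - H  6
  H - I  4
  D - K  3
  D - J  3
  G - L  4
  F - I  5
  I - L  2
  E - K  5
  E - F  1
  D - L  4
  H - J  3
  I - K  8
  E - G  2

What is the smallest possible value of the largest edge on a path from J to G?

Checking several routes:
J→H→I→L→G: max(3, 4, 2, 4) = 4
J→D→L→G: max(3, 4, 4) = 4
J→H→I→F→E→K→D→L→G: max(3, 4, 5, 1, 5, 3, 4, 4) = 5
Smallest bottleneck: 4.

4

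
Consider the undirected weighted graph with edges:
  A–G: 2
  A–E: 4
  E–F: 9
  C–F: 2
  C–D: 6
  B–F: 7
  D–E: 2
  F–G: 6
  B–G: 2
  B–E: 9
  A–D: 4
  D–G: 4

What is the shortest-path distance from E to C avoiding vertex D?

Comparing a few candidate routes:
E -> B -> F -> C: 9 + 7 + 2 = 18
E -> A -> G -> F -> C: 4 + 2 + 6 + 2 = 14
E -> F -> C: 9 + 2 = 11
E -> A -> G -> B -> F -> C: 4 + 2 + 2 + 7 + 2 = 17
Shortest: 11.

11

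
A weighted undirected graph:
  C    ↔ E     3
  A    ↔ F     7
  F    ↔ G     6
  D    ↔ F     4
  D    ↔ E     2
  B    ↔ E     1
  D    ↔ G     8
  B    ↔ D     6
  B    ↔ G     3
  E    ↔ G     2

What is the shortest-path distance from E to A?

Some routes from E to A:
E-B-G-F-A: 1 + 3 + 6 + 7 = 17
E-B-D-F-A: 1 + 6 + 4 + 7 = 18
E-D-F-A: 2 + 4 + 7 = 13
E-G-F-A: 2 + 6 + 7 = 15
E-G-D-F-A: 2 + 8 + 4 + 7 = 21
E-G-B-D-F-A: 2 + 3 + 6 + 4 + 7 = 22
Best route has total 13.

13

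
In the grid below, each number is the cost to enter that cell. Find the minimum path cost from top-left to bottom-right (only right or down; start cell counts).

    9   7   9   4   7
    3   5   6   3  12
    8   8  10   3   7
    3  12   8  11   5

Cheapest: r0c0 → r1c0 → r1c1 → r1c2 → r1c3 → r2c3 → r2c4 → r3c4
  9 + 3 + 5 + 6 + 3 + 3 + 7 + 5 = 41
For comparison, the top-then-right route costs 60.

41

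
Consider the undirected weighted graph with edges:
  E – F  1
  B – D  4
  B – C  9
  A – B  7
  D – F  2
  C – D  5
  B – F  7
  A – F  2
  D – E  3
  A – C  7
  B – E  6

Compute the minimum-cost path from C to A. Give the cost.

7

Some routes from C to A:
C→D→E→F→A: 5 + 3 + 1 + 2 = 11
C→B→D→F→A: 9 + 4 + 2 + 2 = 17
C→D→B→A: 5 + 4 + 7 = 16
C→B→A: 9 + 7 = 16
C→A: 7
C→D→F→A: 5 + 2 + 2 = 9
Best route has total 7.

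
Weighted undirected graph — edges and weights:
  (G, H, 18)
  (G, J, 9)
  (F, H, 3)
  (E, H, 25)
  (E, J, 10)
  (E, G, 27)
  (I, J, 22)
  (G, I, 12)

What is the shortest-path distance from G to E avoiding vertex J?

27

Candidate routes:
G - E: 27
G - H - E: 18 + 25 = 43
Best route has total 27.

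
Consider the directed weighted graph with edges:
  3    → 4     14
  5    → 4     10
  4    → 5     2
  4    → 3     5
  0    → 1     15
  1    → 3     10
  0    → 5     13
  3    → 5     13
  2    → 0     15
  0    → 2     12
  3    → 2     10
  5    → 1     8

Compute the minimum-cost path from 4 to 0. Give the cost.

Candidate routes:
4 - 5 - 1 - 3 - 2 - 0: 2 + 8 + 10 + 10 + 15 = 45
4 - 3 - 2 - 0: 5 + 10 + 15 = 30
The minimum is 30.

30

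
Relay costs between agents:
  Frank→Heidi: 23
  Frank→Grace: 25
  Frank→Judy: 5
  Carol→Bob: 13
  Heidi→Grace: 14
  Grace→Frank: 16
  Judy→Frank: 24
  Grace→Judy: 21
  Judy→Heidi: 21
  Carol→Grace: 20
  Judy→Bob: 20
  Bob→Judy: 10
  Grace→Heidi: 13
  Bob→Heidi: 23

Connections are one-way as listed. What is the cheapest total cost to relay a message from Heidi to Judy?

35

Candidate routes:
Heidi → Grace → Judy: 14 + 21 = 35
Heidi → Grace → Frank → Judy: 14 + 16 + 5 = 35
Best route has total 35.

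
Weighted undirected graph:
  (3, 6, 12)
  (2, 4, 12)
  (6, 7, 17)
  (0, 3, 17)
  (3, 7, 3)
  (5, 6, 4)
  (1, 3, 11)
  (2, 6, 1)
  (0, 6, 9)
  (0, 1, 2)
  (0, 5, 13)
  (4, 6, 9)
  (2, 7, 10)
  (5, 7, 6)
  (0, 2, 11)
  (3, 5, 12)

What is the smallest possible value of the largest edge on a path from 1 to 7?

9

A few of the 1→7 routes:
1 → 0 → 6 → 2 → 7: max(2, 9, 1, 10) = 10
1 → 0 → 2 → 6 → 5 → 3 → 7: max(2, 11, 1, 4, 12, 3) = 12
1 → 3 → 7: max(11, 3) = 11
1 → 0 → 6 → 5 → 7: max(2, 9, 4, 6) = 9
1 → 0 → 2 → 6 → 5 → 7: max(2, 11, 1, 4, 6) = 11
1 → 0 → 2 → 7: max(2, 11, 10) = 11
The minimum achievable maximum is 9.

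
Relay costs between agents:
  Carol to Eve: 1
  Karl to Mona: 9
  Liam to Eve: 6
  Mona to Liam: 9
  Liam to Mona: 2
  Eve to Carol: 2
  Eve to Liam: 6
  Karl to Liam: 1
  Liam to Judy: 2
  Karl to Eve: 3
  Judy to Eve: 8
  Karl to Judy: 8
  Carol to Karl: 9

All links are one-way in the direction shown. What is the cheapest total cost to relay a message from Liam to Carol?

8

Paths from Liam to Carol:
Liam-Judy-Eve-Carol: 2 + 8 + 2 = 12
Liam-Eve-Carol: 6 + 2 = 8
The minimum is 8.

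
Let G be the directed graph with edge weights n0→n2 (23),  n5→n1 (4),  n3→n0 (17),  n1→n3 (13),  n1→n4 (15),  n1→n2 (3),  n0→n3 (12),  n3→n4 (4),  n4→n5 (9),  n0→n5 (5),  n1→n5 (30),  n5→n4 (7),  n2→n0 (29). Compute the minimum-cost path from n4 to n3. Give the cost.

Candidate routes:
n4-n5-n1-n2-n0-n3: 9 + 4 + 3 + 29 + 12 = 57
n4-n5-n1-n3: 9 + 4 + 13 = 26
Shortest: 26.

26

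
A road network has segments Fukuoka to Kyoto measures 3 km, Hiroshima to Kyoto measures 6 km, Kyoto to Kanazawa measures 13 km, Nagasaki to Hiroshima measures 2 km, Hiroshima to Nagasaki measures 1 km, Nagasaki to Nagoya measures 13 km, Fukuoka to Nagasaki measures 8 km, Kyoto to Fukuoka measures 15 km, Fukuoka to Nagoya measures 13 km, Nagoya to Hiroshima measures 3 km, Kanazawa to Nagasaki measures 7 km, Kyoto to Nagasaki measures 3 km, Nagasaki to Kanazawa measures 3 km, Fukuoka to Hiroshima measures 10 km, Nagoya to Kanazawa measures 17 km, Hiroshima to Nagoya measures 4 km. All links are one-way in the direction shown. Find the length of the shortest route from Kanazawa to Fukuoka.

30

Candidate routes:
Kanazawa -> Nagasaki -> Nagoya -> Hiroshima -> Kyoto -> Fukuoka: 7 + 13 + 3 + 6 + 15 = 44
Kanazawa -> Nagasaki -> Hiroshima -> Kyoto -> Fukuoka: 7 + 2 + 6 + 15 = 30
Best route has total 30 km.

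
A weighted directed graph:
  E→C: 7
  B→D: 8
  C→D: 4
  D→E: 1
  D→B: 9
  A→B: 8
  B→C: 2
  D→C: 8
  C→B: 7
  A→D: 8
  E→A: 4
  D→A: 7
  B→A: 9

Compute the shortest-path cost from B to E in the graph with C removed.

9

Routes from B to E avoiding C:
B -> A -> D -> E: 9 + 8 + 1 = 18
B -> D -> E: 8 + 1 = 9
Shortest: 9.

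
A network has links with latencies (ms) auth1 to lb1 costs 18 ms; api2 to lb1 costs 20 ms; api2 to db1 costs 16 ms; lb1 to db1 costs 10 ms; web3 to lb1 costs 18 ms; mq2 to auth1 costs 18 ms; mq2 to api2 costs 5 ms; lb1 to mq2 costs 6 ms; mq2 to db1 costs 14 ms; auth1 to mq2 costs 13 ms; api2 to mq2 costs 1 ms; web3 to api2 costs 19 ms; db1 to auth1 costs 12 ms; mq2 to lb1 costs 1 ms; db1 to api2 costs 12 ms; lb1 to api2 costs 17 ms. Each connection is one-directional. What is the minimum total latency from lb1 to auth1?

Some routes from lb1 to auth1:
lb1→api2→mq2→auth1: 17 + 1 + 18 = 36
lb1→mq2→auth1: 6 + 18 = 24
lb1→db1→auth1: 10 + 12 = 22
lb1→mq2→db1→auth1: 6 + 14 + 12 = 32
lb1→mq2→api2→db1→auth1: 6 + 5 + 16 + 12 = 39
Shortest: 22 ms.

22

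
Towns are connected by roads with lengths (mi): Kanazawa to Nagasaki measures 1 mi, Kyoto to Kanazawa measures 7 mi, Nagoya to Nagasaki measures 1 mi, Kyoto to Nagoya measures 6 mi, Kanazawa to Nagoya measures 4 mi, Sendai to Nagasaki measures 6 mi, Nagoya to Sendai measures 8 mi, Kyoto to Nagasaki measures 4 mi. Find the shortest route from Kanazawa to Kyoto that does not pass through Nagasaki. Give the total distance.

7

Paths from Kanazawa to Kyoto avoiding Nagasaki:
Kanazawa → Kyoto: 7
Kanazawa → Nagoya → Kyoto: 4 + 6 = 10
The minimum is 7 mi.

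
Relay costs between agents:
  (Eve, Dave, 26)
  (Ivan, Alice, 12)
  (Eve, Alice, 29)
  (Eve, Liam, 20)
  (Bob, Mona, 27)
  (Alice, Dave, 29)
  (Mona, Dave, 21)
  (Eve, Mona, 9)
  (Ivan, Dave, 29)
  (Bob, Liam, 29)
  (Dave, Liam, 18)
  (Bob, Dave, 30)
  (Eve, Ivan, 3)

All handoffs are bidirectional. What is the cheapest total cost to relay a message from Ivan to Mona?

Comparing a few candidate routes:
Ivan→Eve→Mona: 3 + 9 = 12
Ivan→Dave→Mona: 29 + 21 = 50
Ivan→Eve→Dave→Mona: 3 + 26 + 21 = 50
Ivan→Alice→Dave→Mona: 12 + 29 + 21 = 62
Ivan→Alice→Eve→Mona: 12 + 29 + 9 = 50
Ivan→Eve→Liam→Dave→Mona: 3 + 20 + 18 + 21 = 62
The minimum is 12.

12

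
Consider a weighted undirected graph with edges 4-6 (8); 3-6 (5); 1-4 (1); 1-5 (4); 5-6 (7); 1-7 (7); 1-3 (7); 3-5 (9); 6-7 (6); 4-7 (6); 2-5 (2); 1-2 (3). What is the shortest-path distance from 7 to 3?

11

Comparing a few candidate routes:
7 - 6 - 3: 6 + 5 = 11
7 - 1 - 3: 7 + 7 = 14
7 - 4 - 1 - 3: 6 + 1 + 7 = 14
7 - 4 - 6 - 3: 6 + 8 + 5 = 19
Shortest: 11.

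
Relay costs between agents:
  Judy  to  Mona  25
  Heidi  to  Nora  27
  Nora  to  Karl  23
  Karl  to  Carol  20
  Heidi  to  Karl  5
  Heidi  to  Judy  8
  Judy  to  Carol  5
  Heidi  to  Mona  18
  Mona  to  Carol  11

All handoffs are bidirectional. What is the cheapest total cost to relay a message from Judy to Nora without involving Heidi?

48

Candidate routes:
Judy → Carol → Karl → Nora: 5 + 20 + 23 = 48
Judy → Mona → Carol → Karl → Nora: 25 + 11 + 20 + 23 = 79
Shortest: 48.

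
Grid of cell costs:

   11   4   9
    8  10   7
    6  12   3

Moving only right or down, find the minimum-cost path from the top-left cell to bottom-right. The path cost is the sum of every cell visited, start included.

34

Best path: [0,0] → [0,1] → [0,2] → [1,2] → [2,2]
Cost: 11 + 4 + 9 + 7 + 3 = 34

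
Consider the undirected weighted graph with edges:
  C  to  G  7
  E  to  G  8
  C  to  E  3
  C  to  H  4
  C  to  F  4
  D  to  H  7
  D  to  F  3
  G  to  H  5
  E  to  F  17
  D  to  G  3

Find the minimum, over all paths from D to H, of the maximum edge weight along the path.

4

Some routes from D to H:
D-F-C-G-H: max(3, 4, 7, 5) = 7
D-G-C-H: max(3, 7, 4) = 7
D-H: max(7) = 7
D-F-C-H: max(3, 4, 4) = 4
D-G-H: max(3, 5) = 5
The minimum achievable maximum is 4.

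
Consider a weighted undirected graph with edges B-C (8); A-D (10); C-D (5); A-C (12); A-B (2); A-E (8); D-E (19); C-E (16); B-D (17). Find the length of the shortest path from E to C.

A few of the E→C routes:
E - C: 16
E - A - C: 8 + 12 = 20
E - A - B - C: 8 + 2 + 8 = 18
Best route has total 16.

16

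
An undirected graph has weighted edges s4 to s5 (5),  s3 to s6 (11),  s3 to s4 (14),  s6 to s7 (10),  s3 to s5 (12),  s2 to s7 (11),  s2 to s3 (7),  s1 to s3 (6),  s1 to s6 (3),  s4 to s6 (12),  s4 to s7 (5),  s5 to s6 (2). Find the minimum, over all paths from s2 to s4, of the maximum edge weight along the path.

Some routes from s2 to s4:
s2 → s3 → s1 → s6 → s5 → s4: max(7, 6, 3, 2, 5) = 7
s2 → s3 → s6 → s7 → s4: max(7, 11, 10, 5) = 11
s2 → s7 → s6 → s5 → s4: max(11, 10, 2, 5) = 11
s2 → s3 → s1 → s6 → s7 → s4: max(7, 6, 3, 10, 5) = 10
s2 → s7 → s4: max(11, 5) = 11
Smallest bottleneck: 7.

7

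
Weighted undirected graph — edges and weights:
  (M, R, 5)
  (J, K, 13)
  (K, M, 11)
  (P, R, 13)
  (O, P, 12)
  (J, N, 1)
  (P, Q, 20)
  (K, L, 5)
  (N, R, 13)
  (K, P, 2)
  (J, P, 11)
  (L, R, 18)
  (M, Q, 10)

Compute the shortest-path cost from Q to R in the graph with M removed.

Routes from Q to R avoiding M:
Q - P - K - J - N - R: 20 + 2 + 13 + 1 + 13 = 49
Q - P - J - N - R: 20 + 11 + 1 + 13 = 45
Q - P - R: 20 + 13 = 33
Q - P - K - L - R: 20 + 2 + 5 + 18 = 45
Q - P - J - K - L - R: 20 + 11 + 13 + 5 + 18 = 67
Best route has total 33.

33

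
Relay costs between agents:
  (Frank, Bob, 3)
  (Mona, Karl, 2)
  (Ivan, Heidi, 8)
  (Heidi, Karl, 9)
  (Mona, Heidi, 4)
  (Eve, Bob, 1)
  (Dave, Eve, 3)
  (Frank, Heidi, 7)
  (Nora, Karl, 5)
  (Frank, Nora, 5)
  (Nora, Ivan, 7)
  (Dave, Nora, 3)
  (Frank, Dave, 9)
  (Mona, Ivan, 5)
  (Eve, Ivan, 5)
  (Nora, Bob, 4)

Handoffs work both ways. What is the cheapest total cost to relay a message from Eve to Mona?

Checking several routes:
Eve - Ivan - Mona: 5 + 5 = 10
Eve - Dave - Nora - Karl - Mona: 3 + 3 + 5 + 2 = 13
Eve - Bob - Nora - Karl - Mona: 1 + 4 + 5 + 2 = 12
Eve - Bob - Frank - Heidi - Mona: 1 + 3 + 7 + 4 = 15
Shortest: 10.

10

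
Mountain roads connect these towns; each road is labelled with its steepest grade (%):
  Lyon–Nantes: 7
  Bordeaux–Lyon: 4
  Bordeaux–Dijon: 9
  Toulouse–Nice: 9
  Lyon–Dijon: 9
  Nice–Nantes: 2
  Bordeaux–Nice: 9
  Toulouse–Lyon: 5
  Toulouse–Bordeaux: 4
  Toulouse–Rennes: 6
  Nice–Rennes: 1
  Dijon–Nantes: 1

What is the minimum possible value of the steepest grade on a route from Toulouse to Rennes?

6

Some routes from Toulouse to Rennes:
Toulouse→Rennes: max(6) = 6
Toulouse→Lyon→Nantes→Nice→Rennes: max(5, 7, 2, 1) = 7
Toulouse→Lyon→Dijon→Nantes→Nice→Rennes: max(5, 9, 1, 2, 1) = 9
Toulouse→Bordeaux→Lyon→Nantes→Nice→Rennes: max(4, 4, 7, 2, 1) = 7
Toulouse→Nice→Rennes: max(9, 1) = 9
Toulouse→Lyon→Nantes→Dijon→Bordeaux→Nice→Rennes: max(5, 7, 1, 9, 9, 1) = 9
Best route has worst link 6%.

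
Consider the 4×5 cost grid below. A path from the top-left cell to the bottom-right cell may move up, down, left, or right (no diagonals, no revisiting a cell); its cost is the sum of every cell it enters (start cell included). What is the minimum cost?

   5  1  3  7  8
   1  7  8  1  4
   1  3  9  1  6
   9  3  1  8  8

One optimal route is r0c0 → r1c0 → r2c0 → r2c1 → r3c1 → r3c2 → r3c3 → r3c4.
Its cost is 5 + 1 + 1 + 3 + 3 + 1 + 8 + 8 = 30.

30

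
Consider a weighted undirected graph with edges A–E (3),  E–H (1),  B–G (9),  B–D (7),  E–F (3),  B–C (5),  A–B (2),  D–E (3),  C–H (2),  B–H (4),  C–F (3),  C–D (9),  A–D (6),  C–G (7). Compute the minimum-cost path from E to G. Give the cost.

10

Checking several routes:
E-H-C-G: 1 + 2 + 7 = 10
E-F-C-G: 3 + 3 + 7 = 13
E-A-B-G: 3 + 2 + 9 = 14
Shortest: 10.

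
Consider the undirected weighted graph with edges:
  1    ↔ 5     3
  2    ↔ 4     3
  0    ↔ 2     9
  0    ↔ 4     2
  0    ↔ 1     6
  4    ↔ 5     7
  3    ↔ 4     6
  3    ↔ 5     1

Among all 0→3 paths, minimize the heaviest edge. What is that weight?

A few of the 0→3 routes:
0 → 1 → 5 → 4 → 3: max(6, 3, 7, 6) = 7
0 → 2 → 4 → 5 → 3: max(9, 3, 7, 1) = 9
0 → 4 → 3: max(2, 6) = 6
0 → 1 → 5 → 3: max(6, 3, 1) = 6
0 → 4 → 5 → 3: max(2, 7, 1) = 7
Smallest bottleneck: 6.

6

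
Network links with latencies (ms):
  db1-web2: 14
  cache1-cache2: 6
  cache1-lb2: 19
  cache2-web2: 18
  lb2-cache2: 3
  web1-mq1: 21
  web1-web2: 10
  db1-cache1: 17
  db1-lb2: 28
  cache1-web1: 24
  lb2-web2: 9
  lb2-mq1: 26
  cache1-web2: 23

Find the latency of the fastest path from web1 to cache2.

Checking several routes:
web1 -> web2 -> cache2: 10 + 18 = 28
web1 -> web2 -> lb2 -> cache1 -> cache2: 10 + 9 + 19 + 6 = 44
web1 -> web2 -> lb2 -> cache2: 10 + 9 + 3 = 22
web1 -> web2 -> cache1 -> cache2: 10 + 23 + 6 = 39
web1 -> cache1 -> lb2 -> cache2: 24 + 19 + 3 = 46
web1 -> cache1 -> cache2: 24 + 6 = 30
Best route has total 22 ms.

22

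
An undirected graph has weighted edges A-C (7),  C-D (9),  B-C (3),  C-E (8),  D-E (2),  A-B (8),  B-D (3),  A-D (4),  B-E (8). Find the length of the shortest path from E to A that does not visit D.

Candidate routes:
E → C → A: 8 + 7 = 15
E → B → C → A: 8 + 3 + 7 = 18
E → B → A: 8 + 8 = 16
E → C → B → A: 8 + 3 + 8 = 19
Best route has total 15.

15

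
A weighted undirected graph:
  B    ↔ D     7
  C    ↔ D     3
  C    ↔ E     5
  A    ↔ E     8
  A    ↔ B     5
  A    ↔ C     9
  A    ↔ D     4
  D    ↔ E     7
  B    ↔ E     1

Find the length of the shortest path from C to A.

Some routes from C to A:
C-A: 9
C-E-B-A: 5 + 1 + 5 = 11
C-D-A: 3 + 4 = 7
Best route has total 7.

7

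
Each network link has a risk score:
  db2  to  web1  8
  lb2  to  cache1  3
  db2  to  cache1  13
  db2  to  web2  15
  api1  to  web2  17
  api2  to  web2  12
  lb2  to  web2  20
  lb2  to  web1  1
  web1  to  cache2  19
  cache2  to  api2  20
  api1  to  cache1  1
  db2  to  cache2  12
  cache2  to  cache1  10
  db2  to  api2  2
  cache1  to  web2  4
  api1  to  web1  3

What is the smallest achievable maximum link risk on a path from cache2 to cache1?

10

Checking several routes:
cache2 -> db2 -> web1 -> lb2 -> cache1: max(12, 8, 1, 3) = 12
cache2 -> db2 -> web1 -> api1 -> cache1: max(12, 8, 3, 1) = 12
cache2 -> cache1: max(10) = 10
cache2 -> db2 -> web2 -> cache1: max(12, 15, 4) = 15
cache2 -> db2 -> api2 -> web2 -> cache1: max(12, 2, 12, 4) = 12
cache2 -> db2 -> cache1: max(12, 13) = 13
The minimum achievable maximum is 10.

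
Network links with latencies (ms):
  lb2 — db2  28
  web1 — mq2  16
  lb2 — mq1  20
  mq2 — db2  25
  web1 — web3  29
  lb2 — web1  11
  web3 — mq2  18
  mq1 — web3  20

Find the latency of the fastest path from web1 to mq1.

31

Some routes from web1 to mq1:
web1-lb2-mq1: 11 + 20 = 31
web1-mq2-db2-lb2-mq1: 16 + 25 + 28 + 20 = 89
web1-web3-mq1: 29 + 20 = 49
web1-mq2-web3-mq1: 16 + 18 + 20 = 54
Shortest: 31 ms.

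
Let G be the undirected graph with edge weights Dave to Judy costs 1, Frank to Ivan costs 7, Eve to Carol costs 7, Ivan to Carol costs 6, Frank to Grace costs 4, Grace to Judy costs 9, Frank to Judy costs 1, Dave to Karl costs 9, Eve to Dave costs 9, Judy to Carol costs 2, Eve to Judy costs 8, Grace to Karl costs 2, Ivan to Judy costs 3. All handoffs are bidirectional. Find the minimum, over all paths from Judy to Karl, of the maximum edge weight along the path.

Comparing a few candidate routes:
Judy - Frank - Grace - Karl: max(1, 4, 2) = 4
Judy - Ivan - Carol - Eve - Dave - Karl: max(3, 6, 7, 9, 9) = 9
Judy - Carol - Ivan - Frank - Grace - Karl: max(2, 6, 7, 4, 2) = 7
Judy - Ivan - Frank - Grace - Karl: max(3, 7, 4, 2) = 7
Judy - Eve - Carol - Ivan - Frank - Grace - Karl: max(8, 7, 6, 7, 4, 2) = 8
Judy - Dave - Eve - Carol - Ivan - Frank - Grace - Karl: max(1, 9, 7, 6, 7, 4, 2) = 9
Best route has worst link 4.

4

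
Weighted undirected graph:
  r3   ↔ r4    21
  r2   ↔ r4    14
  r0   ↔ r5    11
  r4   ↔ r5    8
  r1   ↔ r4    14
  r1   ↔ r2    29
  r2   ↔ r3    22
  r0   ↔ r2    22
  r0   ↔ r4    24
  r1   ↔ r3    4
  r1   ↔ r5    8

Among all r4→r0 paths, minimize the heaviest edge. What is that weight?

11

Some routes from r4 to r0:
r4 - r1 - r5 - r0: max(14, 8, 11) = 14
r4 - r5 - r1 - r3 - r2 - r0: max(8, 8, 4, 22, 22) = 22
r4 - r3 - r1 - r5 - r0: max(21, 4, 8, 11) = 21
r4 - r3 - r2 - r0: max(21, 22, 22) = 22
r4 - r5 - r0: max(8, 11) = 11
r4 - r2 - r3 - r1 - r5 - r0: max(14, 22, 4, 8, 11) = 22
The minimum achievable maximum is 11.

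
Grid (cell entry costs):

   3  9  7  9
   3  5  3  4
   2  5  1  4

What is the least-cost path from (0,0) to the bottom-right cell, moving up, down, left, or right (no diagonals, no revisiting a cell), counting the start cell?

Best path: r0c0→r1c0→r2c0→r2c1→r2c2→r2c3
Cost: 3 + 3 + 2 + 5 + 1 + 4 = 18

18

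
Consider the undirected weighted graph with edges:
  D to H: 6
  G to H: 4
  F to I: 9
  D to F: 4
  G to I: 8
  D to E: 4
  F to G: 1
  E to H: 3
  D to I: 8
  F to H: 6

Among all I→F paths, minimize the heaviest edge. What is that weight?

Comparing a few candidate routes:
I → G → H → D → F: max(8, 4, 6, 4) = 8
I → G → H → E → D → F: max(8, 4, 3, 4, 4) = 8
I → G → H → F: max(8, 4, 6) = 8
The minimum achievable maximum is 8.

8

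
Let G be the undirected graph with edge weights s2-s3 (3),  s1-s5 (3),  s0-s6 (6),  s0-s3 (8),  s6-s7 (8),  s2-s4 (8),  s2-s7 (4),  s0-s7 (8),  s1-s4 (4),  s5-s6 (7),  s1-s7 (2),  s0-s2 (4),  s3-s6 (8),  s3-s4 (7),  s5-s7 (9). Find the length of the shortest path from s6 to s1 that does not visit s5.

A few of the s6→s1 routes:
s6 -> s0 -> s7 -> s1: 6 + 8 + 2 = 16
s6 -> s7 -> s1: 8 + 2 = 10
s6 -> s0 -> s2 -> s7 -> s1: 6 + 4 + 4 + 2 = 16
Shortest: 10.

10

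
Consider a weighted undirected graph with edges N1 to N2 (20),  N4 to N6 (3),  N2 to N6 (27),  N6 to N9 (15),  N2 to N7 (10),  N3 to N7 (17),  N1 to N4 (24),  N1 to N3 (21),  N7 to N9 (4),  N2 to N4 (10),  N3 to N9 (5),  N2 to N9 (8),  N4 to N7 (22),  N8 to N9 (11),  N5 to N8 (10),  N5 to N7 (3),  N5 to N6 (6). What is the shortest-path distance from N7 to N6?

A few of the N7→N6 routes:
N7-N2-N4-N6: 10 + 10 + 3 = 23
N7-N9-N6: 4 + 15 = 19
N7-N5-N6: 3 + 6 = 9
Best route has total 9.

9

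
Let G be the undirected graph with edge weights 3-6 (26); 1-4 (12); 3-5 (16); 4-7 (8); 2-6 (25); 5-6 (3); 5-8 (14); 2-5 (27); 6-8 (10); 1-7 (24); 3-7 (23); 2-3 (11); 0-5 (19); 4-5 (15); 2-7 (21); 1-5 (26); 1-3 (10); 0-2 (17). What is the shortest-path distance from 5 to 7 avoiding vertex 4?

39

Checking several routes:
5 - 3 - 2 - 7: 16 + 11 + 21 = 48
5 - 3 - 7: 16 + 23 = 39
5 - 2 - 7: 27 + 21 = 48
Shortest: 39.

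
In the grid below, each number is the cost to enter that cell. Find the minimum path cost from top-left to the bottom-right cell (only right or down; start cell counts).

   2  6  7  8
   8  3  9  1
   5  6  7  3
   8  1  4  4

Path r0c0 → r0c1 → r1c1 → r2c1 → r3c1 → r3c2 → r3c3: 2 + 6 + 3 + 6 + 1 + 4 + 4 = 26.

26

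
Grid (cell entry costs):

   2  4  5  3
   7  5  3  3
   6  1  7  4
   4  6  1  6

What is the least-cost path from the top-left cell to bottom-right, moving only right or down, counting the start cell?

One optimal route is [0,0]→[0,1]→[1,1]→[2,1]→[3,1]→[3,2]→[3,3].
Its cost is 2 + 4 + 5 + 1 + 6 + 1 + 6 = 25.
For comparison, the top-then-right route costs 27.

25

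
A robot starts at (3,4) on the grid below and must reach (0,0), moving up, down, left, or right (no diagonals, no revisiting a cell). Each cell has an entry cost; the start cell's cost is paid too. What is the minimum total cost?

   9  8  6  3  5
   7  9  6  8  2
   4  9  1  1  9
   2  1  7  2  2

34

Best path: r3c4 -> r3c3 -> r3c2 -> r3c1 -> r3c0 -> r2c0 -> r1c0 -> r0c0
Cost: 2 + 2 + 7 + 1 + 2 + 4 + 7 + 9 = 34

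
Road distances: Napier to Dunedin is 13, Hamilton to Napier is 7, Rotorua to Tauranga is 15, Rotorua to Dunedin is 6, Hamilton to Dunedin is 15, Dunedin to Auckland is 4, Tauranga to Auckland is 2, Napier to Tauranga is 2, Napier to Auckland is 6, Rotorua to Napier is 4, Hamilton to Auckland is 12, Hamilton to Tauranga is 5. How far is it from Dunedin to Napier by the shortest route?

8

A few of the Dunedin→Napier routes:
Dunedin - Napier: 13
Dunedin - Rotorua - Napier: 6 + 4 = 10
Dunedin - Auckland - Tauranga - Napier: 4 + 2 + 2 = 8
Dunedin - Auckland - Napier: 4 + 6 = 10
Dunedin - Auckland - Tauranga - Hamilton - Napier: 4 + 2 + 5 + 7 = 18
The minimum is 8.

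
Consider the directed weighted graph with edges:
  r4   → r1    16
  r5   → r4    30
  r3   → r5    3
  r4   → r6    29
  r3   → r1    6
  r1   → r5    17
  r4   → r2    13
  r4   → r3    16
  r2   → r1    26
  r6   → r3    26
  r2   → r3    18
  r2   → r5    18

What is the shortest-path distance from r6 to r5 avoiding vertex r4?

Routes from r6 to r5 avoiding r4:
r6-r3-r1-r5: 26 + 6 + 17 = 49
r6-r3-r5: 26 + 3 = 29
Best route has total 29.

29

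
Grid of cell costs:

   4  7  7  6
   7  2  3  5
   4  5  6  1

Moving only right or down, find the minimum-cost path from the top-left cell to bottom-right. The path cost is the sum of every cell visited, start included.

22

Best path: r0c0 -> r0c1 -> r1c1 -> r1c2 -> r1c3 -> r2c3
Cost: 4 + 7 + 2 + 3 + 5 + 1 = 22
(Top row then right column would cost 30.)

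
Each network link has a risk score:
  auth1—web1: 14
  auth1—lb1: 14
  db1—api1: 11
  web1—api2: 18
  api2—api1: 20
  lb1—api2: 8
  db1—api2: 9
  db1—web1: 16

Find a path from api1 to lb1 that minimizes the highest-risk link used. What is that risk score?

11

Some routes from api1 to lb1:
api1 → db1 → api2 → lb1: max(11, 9, 8) = 11
api1 → db1 → web1 → api2 → lb1: max(11, 16, 18, 8) = 18
api1 → api2 → web1 → auth1 → lb1: max(20, 18, 14, 14) = 20
api1 → db1 → api2 → web1 → auth1 → lb1: max(11, 9, 18, 14, 14) = 18
api1 → db1 → web1 → auth1 → lb1: max(11, 16, 14, 14) = 16
api1 → api2 → lb1: max(20, 8) = 20
Smallest bottleneck: 11.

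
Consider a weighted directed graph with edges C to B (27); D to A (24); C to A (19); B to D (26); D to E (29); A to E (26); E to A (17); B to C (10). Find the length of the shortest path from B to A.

29

Paths from B to A:
B-C-A: 10 + 19 = 29
B-D-A: 26 + 24 = 50
B-D-E-A: 26 + 29 + 17 = 72
The minimum is 29.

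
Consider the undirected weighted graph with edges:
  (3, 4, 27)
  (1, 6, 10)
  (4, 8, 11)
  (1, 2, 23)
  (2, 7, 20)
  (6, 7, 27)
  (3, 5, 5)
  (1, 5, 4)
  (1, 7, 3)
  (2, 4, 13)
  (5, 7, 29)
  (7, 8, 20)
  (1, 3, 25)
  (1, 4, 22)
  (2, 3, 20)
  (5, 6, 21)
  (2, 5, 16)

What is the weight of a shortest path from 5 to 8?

27

Checking several routes:
5-2-4-8: 16 + 13 + 11 = 40
5-1-4-8: 4 + 22 + 11 = 37
5-1-7-8: 4 + 3 + 20 = 27
5-3-4-8: 5 + 27 + 11 = 43
Shortest: 27.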